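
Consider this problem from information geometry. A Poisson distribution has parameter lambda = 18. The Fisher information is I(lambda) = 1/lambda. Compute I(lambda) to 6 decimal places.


Fisher information for Poisson: I(lambda) = 1/lambda.
lambda = 18.
I(lambda) = 1/18 = 0.055556

0.055556


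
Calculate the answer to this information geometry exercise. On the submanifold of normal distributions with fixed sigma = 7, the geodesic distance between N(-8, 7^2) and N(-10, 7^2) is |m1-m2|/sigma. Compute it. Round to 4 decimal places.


On the fixed-variance normal subfamily, geodesic distance = |m1-m2|/sigma.
|-8 - -10| = 2.
sigma = 7.
d = 2/7 = 0.2857

0.2857


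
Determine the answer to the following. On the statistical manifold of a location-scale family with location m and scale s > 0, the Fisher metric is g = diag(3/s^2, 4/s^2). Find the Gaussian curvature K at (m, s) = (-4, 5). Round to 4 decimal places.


The metric has the form g = (A dm^2 + B ds^2)/s^2 with A = 3, B = 4.
Substitute u = sqrt(A/B)*m: g = B*(du^2 + ds^2)/s^2, i.e. B times the
Poincare upper half-plane metric, which has constant Gaussian curvature -1.
Scaling a 2D metric by a constant c divides the Gaussian curvature by c,
so K = -1/B = -1/(4) = -0.2500 everywhere (the point (m, s) = (-4, 5) is irrelevant:
the curvature is constant).
The requested Gaussian curvature is K = -0.2500.

-0.2500


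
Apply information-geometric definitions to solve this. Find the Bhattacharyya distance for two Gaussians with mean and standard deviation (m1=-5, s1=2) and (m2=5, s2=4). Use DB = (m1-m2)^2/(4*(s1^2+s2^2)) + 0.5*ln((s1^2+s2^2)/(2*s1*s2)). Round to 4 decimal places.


Bhattacharyya distance between two Gaussians:
DB = (m1-m2)^2/(4*(s1^2+s2^2)) + (1/2)*ln((s1^2+s2^2)/(2*s1*s2)).
(m1-m2)^2 = (-10)^2 = 100.
s1^2+s2^2 = 4 + 16 = 20.
term1 = 100/80 = 1.25.
term2 = 0.5*ln(20/16.0) = 0.111572.
DB = 1.25 + 0.111572 = 1.3616

1.3616


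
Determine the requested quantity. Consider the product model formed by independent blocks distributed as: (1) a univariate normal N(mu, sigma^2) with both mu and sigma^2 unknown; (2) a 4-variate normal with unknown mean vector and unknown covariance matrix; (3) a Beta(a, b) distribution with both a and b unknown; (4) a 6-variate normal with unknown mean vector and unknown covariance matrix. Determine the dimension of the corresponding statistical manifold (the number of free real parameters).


The dimension of a statistical manifold equals the number of free
(independent) real parameters of the model. For a product of independent
blocks the parameter counts add.
- normal (mu, sigma^2): 2.
- 4-variate normal: 4 (mean) + 4*5/2 = 10 (symmetric covariance) = 14.
- Beta (a, b): 2.
- 6-variate normal: 6 (mean) + 6*7/2 = 21 (symmetric covariance) = 27.
Total = 2 + 14 + 2 + 27 = 45.
Dimension = 45

45


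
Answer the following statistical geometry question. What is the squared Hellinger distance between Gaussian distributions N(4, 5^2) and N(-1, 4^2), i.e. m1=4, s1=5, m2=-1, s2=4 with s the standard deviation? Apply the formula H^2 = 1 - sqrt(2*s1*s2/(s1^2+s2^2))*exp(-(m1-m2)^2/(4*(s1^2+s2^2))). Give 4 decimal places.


Squared Hellinger distance for Gaussians:
H^2 = 1 - sqrt(2*s1*s2/(s1^2+s2^2)) * exp(-(m1-m2)^2/(4*(s1^2+s2^2))).
s1^2 = 25, s2^2 = 16, s1^2+s2^2 = 41.
sqrt(2*5*4/(41)) = 0.98773.
(m1-m2)^2 = (5)^2 = 25.
exp(-25/(4*41)) = exp(-0.152439) = 0.858611.
H^2 = 1 - 0.98773*0.858611 = 0.1519

0.1519


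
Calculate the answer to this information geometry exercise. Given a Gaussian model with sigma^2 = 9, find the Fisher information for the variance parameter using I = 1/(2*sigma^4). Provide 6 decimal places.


Fisher information for variance: I(sigma^2) = 1/(2*sigma^4).
sigma^2 = 9, so sigma^4 = 81.
I = 1/(2*81) = 1/162 = 0.006173

0.006173


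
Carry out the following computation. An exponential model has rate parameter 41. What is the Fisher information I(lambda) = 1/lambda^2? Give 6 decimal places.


Fisher information for exponential: I(lambda) = 1/lambda^2.
lambda = 41, lambda^2 = 1681.
I = 1/1681 = 0.000595

0.000595


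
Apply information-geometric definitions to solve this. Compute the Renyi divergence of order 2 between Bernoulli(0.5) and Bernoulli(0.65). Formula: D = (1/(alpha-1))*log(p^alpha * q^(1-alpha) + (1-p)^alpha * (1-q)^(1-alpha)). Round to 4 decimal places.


Renyi divergence of order alpha between Bernoulli distributions:
D = (1/(alpha-1))*log(p^alpha * q^(1-alpha) + (1-p)^alpha * (1-q)^(1-alpha)).
alpha = 2, p = 0.5, q = 0.65.
p^alpha * q^(1-alpha) = 0.5^2 * 0.65^-1 = 0.384615.
(1-p)^alpha * (1-q)^(1-alpha) = 0.5^2 * 0.35^-1 = 0.714286.
sum = 0.384615 + 0.714286 = 1.098901.
D = (1/1)*log(1.098901) = 0.0943

0.0943


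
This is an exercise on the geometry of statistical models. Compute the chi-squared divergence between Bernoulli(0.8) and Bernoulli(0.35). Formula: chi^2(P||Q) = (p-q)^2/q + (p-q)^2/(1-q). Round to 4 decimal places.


Chi-squared divergence between Bernoulli distributions:
chi^2 = (p-q)^2/q + (p-q)^2/(1-q).
p = 0.8, q = 0.35, p-q = 0.45.
(p-q)^2 = 0.2025.
term1 = 0.2025/0.35 = 0.578571.
term2 = 0.2025/0.65 = 0.311538.
chi^2 = 0.578571 + 0.311538 = 0.8901

0.8901


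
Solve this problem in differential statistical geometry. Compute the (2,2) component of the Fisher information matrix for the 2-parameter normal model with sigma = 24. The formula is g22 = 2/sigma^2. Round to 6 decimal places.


For the 2-parameter normal family, the Fisher metric has:
  g11 = 1/sigma^2, g22 = 2/sigma^2.
sigma = 24, sigma^2 = 576.
g22 = 0.003472

0.003472


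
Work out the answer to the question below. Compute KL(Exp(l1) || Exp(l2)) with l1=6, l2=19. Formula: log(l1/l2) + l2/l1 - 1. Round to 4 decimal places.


KL divergence for exponential family:
KL = log(l1/l2) + l2/l1 - 1.
log(6/19) = -1.15268.
19/6 = 3.166667.
KL = -1.15268 + 3.166667 - 1 = 1.0140

1.0140


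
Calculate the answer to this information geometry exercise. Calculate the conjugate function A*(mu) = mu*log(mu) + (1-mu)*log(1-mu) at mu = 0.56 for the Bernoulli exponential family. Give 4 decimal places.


Legendre transform for Bernoulli:
A*(mu) = mu*log(mu) + (1-mu)*log(1-mu).
mu = 0.56, 1-mu = 0.44.
mu*log(mu) = 0.56*log(0.56) = -0.324698.
(1-mu)*log(1-mu) = 0.44*log(0.44) = -0.361231.
A* = -0.324698 + -0.361231 = -0.6859

-0.6859


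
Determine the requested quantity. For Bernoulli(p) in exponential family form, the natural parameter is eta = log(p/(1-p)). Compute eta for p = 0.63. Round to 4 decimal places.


Natural parameter for Bernoulli: eta = log(p/(1-p)).
p = 0.63, 1-p = 0.37.
p/(1-p) = 1.702703.
eta = log(1.702703) = 0.5322

0.5322


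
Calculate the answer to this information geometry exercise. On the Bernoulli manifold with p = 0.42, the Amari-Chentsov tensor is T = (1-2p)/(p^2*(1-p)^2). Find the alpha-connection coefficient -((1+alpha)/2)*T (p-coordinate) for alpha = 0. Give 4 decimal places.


Skewness (Amari-Chentsov) tensor: T = (1-2p)/(p^2*(1-p)^2).
p = 0.42, 1-2p = 0.16, p^2 = 0.1764, (1-p)^2 = 0.3364.
T = 0.16/(0.1764 * 0.3364) = 2.696283.
In the p-coordinate, Gamma^(alpha) = Gamma^(0) - (alpha/2)*T with Gamma^(0) = (1/2)*g'(p) = -T/2,
so Gamma^(alpha) = -((1+alpha)/2)*T.
alpha = 0, -(1+alpha)/2 = -0.5.
Gamma = -0.5 * 2.696283 = -1.3481

-1.3481


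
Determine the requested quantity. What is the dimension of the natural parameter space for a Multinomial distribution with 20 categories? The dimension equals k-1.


Exponential family dimension calculation:
For Multinomial with k=20 categories, dim = k-1 = 19.

19


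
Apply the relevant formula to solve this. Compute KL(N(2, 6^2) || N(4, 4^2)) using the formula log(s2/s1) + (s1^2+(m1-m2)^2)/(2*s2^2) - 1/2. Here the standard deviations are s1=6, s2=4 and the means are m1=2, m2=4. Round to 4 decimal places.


KL divergence between normal distributions:
KL = log(s2/s1) + (s1^2 + (m1-m2)^2)/(2*s2^2) - 1/2.
log(4/6) = -0.405465.
(6^2 + (2-4)^2)/(2*4^2) = (36 + 4)/32 = 1.25.
KL = -0.405465 + 1.25 - 0.5 = 0.3445

0.3445


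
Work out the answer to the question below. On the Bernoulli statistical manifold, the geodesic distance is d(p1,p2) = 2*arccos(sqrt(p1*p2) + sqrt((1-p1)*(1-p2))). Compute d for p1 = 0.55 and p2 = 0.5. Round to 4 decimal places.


Geodesic distance on Bernoulli manifold:
d(p1,p2) = 2*arccos(sqrt(p1*p2) + sqrt((1-p1)*(1-p2))).
sqrt(p1*p2) = sqrt(0.55*0.5) = 0.524404.
sqrt((1-p1)*(1-p2)) = sqrt(0.45*0.5) = 0.474342.
arg = 0.524404 + 0.474342 = 0.998746.
d = 2*arccos(0.998746) = 0.1002

0.1002


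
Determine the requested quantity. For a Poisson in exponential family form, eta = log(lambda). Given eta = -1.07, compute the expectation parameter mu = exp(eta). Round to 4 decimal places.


Expectation parameter for Poisson exponential family:
mu = exp(eta).
eta = -1.07.
mu = exp(-1.07) = 0.3430

0.3430


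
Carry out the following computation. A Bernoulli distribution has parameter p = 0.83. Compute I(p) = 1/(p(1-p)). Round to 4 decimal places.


For Bernoulli(p), Fisher information is I(p) = 1/(p*(1-p)).
p = 0.83, 1-p = 0.17.
p*(1-p) = 0.1411.
I(p) = 1/0.1411 = 7.0872

7.0872


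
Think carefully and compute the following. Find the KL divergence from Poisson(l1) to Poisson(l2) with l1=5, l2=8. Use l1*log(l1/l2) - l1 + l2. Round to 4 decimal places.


KL divergence for Poisson:
KL = l1*log(l1/l2) - l1 + l2.
l1 = 5, l2 = 8.
log(5/8) = -0.470004.
l1*log(l1/l2) = 5 * -0.470004 = -2.350018.
KL = -2.350018 - 5 + 8 = 0.6500

0.6500


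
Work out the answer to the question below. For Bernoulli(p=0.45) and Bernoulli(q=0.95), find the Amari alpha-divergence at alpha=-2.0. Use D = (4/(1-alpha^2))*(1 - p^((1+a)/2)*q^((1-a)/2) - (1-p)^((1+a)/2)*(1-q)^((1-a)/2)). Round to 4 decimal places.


Amari alpha-divergence:
D = (4/(1-alpha^2))*(1 - p^((1+a)/2)*q^((1-a)/2) - (1-p)^((1+a)/2)*(1-q)^((1-a)/2)).
alpha = -2.0, p = 0.45, q = 0.95.
e1 = (1+alpha)/2 = -0.5, e2 = (1-alpha)/2 = 1.5.
t1 = p^e1 * q^e2 = 0.45^-0.5 * 0.95^1.5 = 1.380318.
t2 = (1-p)^e1 * (1-q)^e2 = 0.55^-0.5 * 0.05^1.5 = 0.015076.
4/(1-alpha^2) = -1.333333.
D = -1.333333*(1 - 1.380318 - 0.015076) = 0.5272

0.5272


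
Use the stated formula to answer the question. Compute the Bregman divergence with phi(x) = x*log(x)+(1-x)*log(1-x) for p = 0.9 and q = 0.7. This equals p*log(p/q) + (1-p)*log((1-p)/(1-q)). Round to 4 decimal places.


Bregman divergence with negative entropy generator:
D = p*log(p/q) + (1-p)*log((1-p)/(1-q)).
p = 0.9, q = 0.7.
p*log(p/q) = 0.9*log(0.9/0.7) = 0.226183.
(1-p)*log((1-p)/(1-q)) = 0.1*log(0.1/0.3) = -0.109861.
D = 0.226183 + -0.109861 = 0.1163

0.1163


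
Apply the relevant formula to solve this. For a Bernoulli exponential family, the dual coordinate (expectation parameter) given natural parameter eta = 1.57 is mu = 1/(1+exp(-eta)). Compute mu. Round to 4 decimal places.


Dual coordinate (expectation parameter) for Bernoulli:
mu = 1/(1+exp(-eta)).
eta = 1.57.
exp(-eta) = exp(-1.57) = 0.208045.
mu = 1/(1+0.208045) = 0.8278

0.8278


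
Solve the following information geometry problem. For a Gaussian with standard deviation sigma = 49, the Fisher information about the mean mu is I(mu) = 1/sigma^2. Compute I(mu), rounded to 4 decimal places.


The Fisher information for the mean of a normal distribution is I(mu) = 1/sigma^2.
sigma = 49, so sigma^2 = 2401.
I(mu) = 1/2401 = 0.0004

0.0004


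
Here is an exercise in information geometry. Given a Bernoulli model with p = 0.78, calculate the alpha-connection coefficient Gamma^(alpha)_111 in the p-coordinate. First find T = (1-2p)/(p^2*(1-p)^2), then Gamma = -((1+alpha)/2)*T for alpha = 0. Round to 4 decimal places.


Skewness (Amari-Chentsov) tensor: T = (1-2p)/(p^2*(1-p)^2).
p = 0.78, 1-2p = -0.56, p^2 = 0.6084, (1-p)^2 = 0.0484.
T = -0.56/(0.6084 * 0.0484) = -19.017502.
In the p-coordinate, Gamma^(alpha) = Gamma^(0) - (alpha/2)*T with Gamma^(0) = (1/2)*g'(p) = -T/2,
so Gamma^(alpha) = -((1+alpha)/2)*T.
alpha = 0, -(1+alpha)/2 = -0.5.
Gamma = -0.5 * -19.017502 = 9.5088

9.5088


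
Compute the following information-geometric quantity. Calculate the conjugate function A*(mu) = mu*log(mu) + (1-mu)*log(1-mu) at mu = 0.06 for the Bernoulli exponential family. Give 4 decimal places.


Legendre transform for Bernoulli:
A*(mu) = mu*log(mu) + (1-mu)*log(1-mu).
mu = 0.06, 1-mu = 0.94.
mu*log(mu) = 0.06*log(0.06) = -0.168805.
(1-mu)*log(1-mu) = 0.94*log(0.94) = -0.058163.
A* = -0.168805 + -0.058163 = -0.2270

-0.2270


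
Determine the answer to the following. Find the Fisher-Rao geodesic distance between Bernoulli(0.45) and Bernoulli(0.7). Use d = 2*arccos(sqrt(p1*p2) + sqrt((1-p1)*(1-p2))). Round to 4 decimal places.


Geodesic distance on Bernoulli manifold:
d(p1,p2) = 2*arccos(sqrt(p1*p2) + sqrt((1-p1)*(1-p2))).
sqrt(p1*p2) = sqrt(0.45*0.7) = 0.561249.
sqrt((1-p1)*(1-p2)) = sqrt(0.55*0.3) = 0.406202.
arg = 0.561249 + 0.406202 = 0.967451.
d = 2*arccos(0.967451) = 0.5117

0.5117


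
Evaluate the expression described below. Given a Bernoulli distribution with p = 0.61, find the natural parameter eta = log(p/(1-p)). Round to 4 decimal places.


Natural parameter for Bernoulli: eta = log(p/(1-p)).
p = 0.61, 1-p = 0.39.
p/(1-p) = 1.564103.
eta = log(1.564103) = 0.4473

0.4473


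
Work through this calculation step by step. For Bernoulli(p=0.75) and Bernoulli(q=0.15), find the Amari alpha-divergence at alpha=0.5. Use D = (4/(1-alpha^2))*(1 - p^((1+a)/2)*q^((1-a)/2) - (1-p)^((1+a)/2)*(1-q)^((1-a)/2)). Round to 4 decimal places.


Amari alpha-divergence:
D = (4/(1-alpha^2))*(1 - p^((1+a)/2)*q^((1-a)/2) - (1-p)^((1+a)/2)*(1-q)^((1-a)/2)).
alpha = 0.5, p = 0.75, q = 0.15.
e1 = (1+alpha)/2 = 0.75, e2 = (1-alpha)/2 = 0.25.
t1 = p^e1 * q^e2 = 0.75^0.75 * 0.15^0.25 = 0.501555.
t2 = (1-p)^e1 * (1-q)^e2 = 0.25^0.75 * 0.85^0.25 = 0.339477.
4/(1-alpha^2) = 5.333333.
D = 5.333333*(1 - 0.501555 - 0.339477) = 0.8478

0.8478


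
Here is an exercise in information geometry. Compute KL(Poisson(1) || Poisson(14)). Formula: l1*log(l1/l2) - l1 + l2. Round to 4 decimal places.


KL divergence for Poisson:
KL = l1*log(l1/l2) - l1 + l2.
l1 = 1, l2 = 14.
log(1/14) = -2.639057.
l1*log(l1/l2) = 1 * -2.639057 = -2.639057.
KL = -2.639057 - 1 + 14 = 10.3609

10.3609


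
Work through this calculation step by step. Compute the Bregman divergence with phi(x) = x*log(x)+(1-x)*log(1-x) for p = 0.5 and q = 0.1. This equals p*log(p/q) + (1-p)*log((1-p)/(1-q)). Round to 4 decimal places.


Bregman divergence with negative entropy generator:
D = p*log(p/q) + (1-p)*log((1-p)/(1-q)).
p = 0.5, q = 0.1.
p*log(p/q) = 0.5*log(0.5/0.1) = 0.804719.
(1-p)*log((1-p)/(1-q)) = 0.5*log(0.5/0.9) = -0.293893.
D = 0.804719 + -0.293893 = 0.5108

0.5108


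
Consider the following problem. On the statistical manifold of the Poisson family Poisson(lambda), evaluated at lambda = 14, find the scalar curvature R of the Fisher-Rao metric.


This family has a single free parameter, so its statistical manifold
is 1-dimensional. The Riemann curvature tensor of any 1-dimensional
Riemannian manifold vanishes identically, so R = 0.

0


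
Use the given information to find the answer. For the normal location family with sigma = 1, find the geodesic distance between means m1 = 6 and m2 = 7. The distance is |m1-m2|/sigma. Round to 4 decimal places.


On the fixed-variance normal subfamily, geodesic distance = |m1-m2|/sigma.
|6 - 7| = 1.
sigma = 1.
d = 1/1 = 1.0000

1.0000


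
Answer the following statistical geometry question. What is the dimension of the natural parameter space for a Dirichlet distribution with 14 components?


Exponential family dimension calculation:
Dirichlet with 14 components has 14 natural parameters.

14


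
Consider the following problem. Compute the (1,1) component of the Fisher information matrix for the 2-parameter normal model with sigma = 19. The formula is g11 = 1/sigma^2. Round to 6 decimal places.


For the 2-parameter normal family, the Fisher metric has:
  g11 = 1/sigma^2, g22 = 2/sigma^2.
sigma = 19, sigma^2 = 361.
g11 = 0.002770

0.002770


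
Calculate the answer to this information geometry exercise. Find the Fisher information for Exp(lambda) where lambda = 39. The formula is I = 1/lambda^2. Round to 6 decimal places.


Fisher information for exponential: I(lambda) = 1/lambda^2.
lambda = 39, lambda^2 = 1521.
I = 1/1521 = 0.000657

0.000657


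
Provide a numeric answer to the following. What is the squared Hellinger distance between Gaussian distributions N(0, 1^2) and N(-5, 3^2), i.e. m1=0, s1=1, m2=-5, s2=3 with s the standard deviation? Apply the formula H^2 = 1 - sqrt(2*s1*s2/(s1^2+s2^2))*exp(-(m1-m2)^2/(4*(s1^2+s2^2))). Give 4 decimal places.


Squared Hellinger distance for Gaussians:
H^2 = 1 - sqrt(2*s1*s2/(s1^2+s2^2)) * exp(-(m1-m2)^2/(4*(s1^2+s2^2))).
s1^2 = 1, s2^2 = 9, s1^2+s2^2 = 10.
sqrt(2*1*3/(10)) = 0.774597.
(m1-m2)^2 = (5)^2 = 25.
exp(-25/(4*10)) = exp(-0.625) = 0.535261.
H^2 = 1 - 0.774597*0.535261 = 0.5854

0.5854


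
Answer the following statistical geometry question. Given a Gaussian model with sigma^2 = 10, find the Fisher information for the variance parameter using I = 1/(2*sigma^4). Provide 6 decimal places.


Fisher information for variance: I(sigma^2) = 1/(2*sigma^4).
sigma^2 = 10, so sigma^4 = 100.
I = 1/(2*100) = 1/200 = 0.005000

0.005000


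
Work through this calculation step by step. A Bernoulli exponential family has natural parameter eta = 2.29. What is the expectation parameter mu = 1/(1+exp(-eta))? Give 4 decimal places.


Dual coordinate (expectation parameter) for Bernoulli:
mu = 1/(1+exp(-eta)).
eta = 2.29.
exp(-eta) = exp(-2.29) = 0.101266.
mu = 1/(1+0.101266) = 0.9080

0.9080


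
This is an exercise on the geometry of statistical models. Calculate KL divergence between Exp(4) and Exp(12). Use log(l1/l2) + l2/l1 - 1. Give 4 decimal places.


KL divergence for exponential family:
KL = log(l1/l2) + l2/l1 - 1.
log(4/12) = -1.098612.
12/4 = 3.0.
KL = -1.098612 + 3.0 - 1 = 0.9014

0.9014


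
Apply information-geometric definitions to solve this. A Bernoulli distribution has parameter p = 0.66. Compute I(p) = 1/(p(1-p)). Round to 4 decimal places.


For Bernoulli(p), Fisher information is I(p) = 1/(p*(1-p)).
p = 0.66, 1-p = 0.34.
p*(1-p) = 0.2244.
I(p) = 1/0.2244 = 4.4563

4.4563


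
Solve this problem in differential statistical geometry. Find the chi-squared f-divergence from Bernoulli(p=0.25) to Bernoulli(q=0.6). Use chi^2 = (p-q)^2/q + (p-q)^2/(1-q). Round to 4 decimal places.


Chi-squared divergence between Bernoulli distributions:
chi^2 = (p-q)^2/q + (p-q)^2/(1-q).
p = 0.25, q = 0.6, p-q = -0.35.
(p-q)^2 = 0.1225.
term1 = 0.1225/0.6 = 0.204167.
term2 = 0.1225/0.4 = 0.30625.
chi^2 = 0.204167 + 0.30625 = 0.5104

0.5104


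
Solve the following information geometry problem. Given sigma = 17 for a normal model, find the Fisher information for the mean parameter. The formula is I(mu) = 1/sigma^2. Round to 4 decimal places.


The Fisher information for the mean of a normal distribution is I(mu) = 1/sigma^2.
sigma = 17, so sigma^2 = 289.
I(mu) = 1/289 = 0.0035

0.0035


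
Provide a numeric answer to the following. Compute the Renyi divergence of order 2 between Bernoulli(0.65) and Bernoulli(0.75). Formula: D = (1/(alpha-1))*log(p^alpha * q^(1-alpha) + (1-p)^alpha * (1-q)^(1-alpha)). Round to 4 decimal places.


Renyi divergence of order alpha between Bernoulli distributions:
D = (1/(alpha-1))*log(p^alpha * q^(1-alpha) + (1-p)^alpha * (1-q)^(1-alpha)).
alpha = 2, p = 0.65, q = 0.75.
p^alpha * q^(1-alpha) = 0.65^2 * 0.75^-1 = 0.563333.
(1-p)^alpha * (1-q)^(1-alpha) = 0.35^2 * 0.25^-1 = 0.49.
sum = 0.563333 + 0.49 = 1.053333.
D = (1/1)*log(1.053333) = 0.0520

0.0520


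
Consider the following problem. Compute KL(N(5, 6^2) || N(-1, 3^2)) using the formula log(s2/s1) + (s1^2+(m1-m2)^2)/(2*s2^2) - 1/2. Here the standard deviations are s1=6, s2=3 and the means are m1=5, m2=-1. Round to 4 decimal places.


KL divergence between normal distributions:
KL = log(s2/s1) + (s1^2 + (m1-m2)^2)/(2*s2^2) - 1/2.
log(3/6) = -0.693147.
(6^2 + (5--1)^2)/(2*3^2) = (36 + 36)/18 = 4.0.
KL = -0.693147 + 4.0 - 0.5 = 2.8069

2.8069


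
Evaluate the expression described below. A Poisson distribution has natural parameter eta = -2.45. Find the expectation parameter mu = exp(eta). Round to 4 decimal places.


Expectation parameter for Poisson exponential family:
mu = exp(eta).
eta = -2.45.
mu = exp(-2.45) = 0.0863

0.0863


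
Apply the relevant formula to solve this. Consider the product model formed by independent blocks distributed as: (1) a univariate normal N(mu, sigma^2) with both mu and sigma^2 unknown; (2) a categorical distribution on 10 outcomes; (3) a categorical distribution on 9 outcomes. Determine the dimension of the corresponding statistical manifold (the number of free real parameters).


The dimension of a statistical manifold equals the number of free
(independent) real parameters of the model. For a product of independent
blocks the parameter counts add.
- normal (mu, sigma^2): 2.
- categorical on 10 outcomes (probabilities sum to 1): 10-1 = 9.
- categorical on 9 outcomes (probabilities sum to 1): 9-1 = 8.
Total = 2 + 9 + 8 = 19.
Dimension = 19

19


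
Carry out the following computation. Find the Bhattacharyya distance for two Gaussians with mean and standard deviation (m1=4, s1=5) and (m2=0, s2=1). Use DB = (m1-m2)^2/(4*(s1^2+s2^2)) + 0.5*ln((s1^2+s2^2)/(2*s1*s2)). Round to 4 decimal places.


Bhattacharyya distance between two Gaussians:
DB = (m1-m2)^2/(4*(s1^2+s2^2)) + (1/2)*ln((s1^2+s2^2)/(2*s1*s2)).
(m1-m2)^2 = (4)^2 = 16.
s1^2+s2^2 = 25 + 1 = 26.
term1 = 16/104 = 0.153846.
term2 = 0.5*ln(26/10.0) = 0.477756.
DB = 0.153846 + 0.477756 = 0.6316

0.6316


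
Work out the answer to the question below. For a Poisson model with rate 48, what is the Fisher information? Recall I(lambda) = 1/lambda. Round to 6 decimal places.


Fisher information for Poisson: I(lambda) = 1/lambda.
lambda = 48.
I(lambda) = 1/48 = 0.020833

0.020833


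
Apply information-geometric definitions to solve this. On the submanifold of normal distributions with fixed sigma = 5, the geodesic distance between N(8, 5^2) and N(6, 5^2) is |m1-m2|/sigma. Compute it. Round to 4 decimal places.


On the fixed-variance normal subfamily, geodesic distance = |m1-m2|/sigma.
|8 - 6| = 2.
sigma = 5.
d = 2/5 = 0.4000

0.4000


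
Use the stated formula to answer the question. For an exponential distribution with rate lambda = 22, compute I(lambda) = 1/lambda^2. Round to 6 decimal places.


Fisher information for exponential: I(lambda) = 1/lambda^2.
lambda = 22, lambda^2 = 484.
I = 1/484 = 0.002066

0.002066


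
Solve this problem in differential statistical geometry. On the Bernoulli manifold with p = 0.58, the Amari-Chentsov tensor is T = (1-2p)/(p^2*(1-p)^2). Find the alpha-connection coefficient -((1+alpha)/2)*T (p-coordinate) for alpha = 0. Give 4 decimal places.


Skewness (Amari-Chentsov) tensor: T = (1-2p)/(p^2*(1-p)^2).
p = 0.58, 1-2p = -0.16, p^2 = 0.3364, (1-p)^2 = 0.1764.
T = -0.16/(0.3364 * 0.1764) = -2.696283.
In the p-coordinate, Gamma^(alpha) = Gamma^(0) - (alpha/2)*T with Gamma^(0) = (1/2)*g'(p) = -T/2,
so Gamma^(alpha) = -((1+alpha)/2)*T.
alpha = 0, -(1+alpha)/2 = -0.5.
Gamma = -0.5 * -2.696283 = 1.3481

1.3481


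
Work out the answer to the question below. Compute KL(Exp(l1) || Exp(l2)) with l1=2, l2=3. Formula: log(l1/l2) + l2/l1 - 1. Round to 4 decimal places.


KL divergence for exponential family:
KL = log(l1/l2) + l2/l1 - 1.
log(2/3) = -0.405465.
3/2 = 1.5.
KL = -0.405465 + 1.5 - 1 = 0.0945

0.0945


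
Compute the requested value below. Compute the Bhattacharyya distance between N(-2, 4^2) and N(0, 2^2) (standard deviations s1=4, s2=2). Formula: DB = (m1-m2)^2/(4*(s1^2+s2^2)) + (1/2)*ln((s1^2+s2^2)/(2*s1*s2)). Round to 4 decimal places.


Bhattacharyya distance between two Gaussians:
DB = (m1-m2)^2/(4*(s1^2+s2^2)) + (1/2)*ln((s1^2+s2^2)/(2*s1*s2)).
(m1-m2)^2 = (-2)^2 = 4.
s1^2+s2^2 = 16 + 4 = 20.
term1 = 4/80 = 0.05.
term2 = 0.5*ln(20/16.0) = 0.111572.
DB = 0.05 + 0.111572 = 0.1616

0.1616


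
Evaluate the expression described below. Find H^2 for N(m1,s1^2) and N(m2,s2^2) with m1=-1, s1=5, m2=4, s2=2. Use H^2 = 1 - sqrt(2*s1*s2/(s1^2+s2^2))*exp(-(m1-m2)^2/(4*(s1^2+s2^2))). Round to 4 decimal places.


Squared Hellinger distance for Gaussians:
H^2 = 1 - sqrt(2*s1*s2/(s1^2+s2^2)) * exp(-(m1-m2)^2/(4*(s1^2+s2^2))).
s1^2 = 25, s2^2 = 4, s1^2+s2^2 = 29.
sqrt(2*5*2/(29)) = 0.830455.
(m1-m2)^2 = (-5)^2 = 25.
exp(-25/(4*29)) = exp(-0.215517) = 0.806124.
H^2 = 1 - 0.830455*0.806124 = 0.3306

0.3306


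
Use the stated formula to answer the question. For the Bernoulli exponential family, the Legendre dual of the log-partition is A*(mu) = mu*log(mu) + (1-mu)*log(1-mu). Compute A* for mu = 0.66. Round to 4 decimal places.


Legendre transform for Bernoulli:
A*(mu) = mu*log(mu) + (1-mu)*log(1-mu).
mu = 0.66, 1-mu = 0.34.
mu*log(mu) = 0.66*log(0.66) = -0.27424.
(1-mu)*log(1-mu) = 0.34*log(0.34) = -0.366795.
A* = -0.27424 + -0.366795 = -0.6410

-0.6410


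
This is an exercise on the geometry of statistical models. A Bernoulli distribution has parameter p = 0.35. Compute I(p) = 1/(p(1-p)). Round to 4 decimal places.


For Bernoulli(p), Fisher information is I(p) = 1/(p*(1-p)).
p = 0.35, 1-p = 0.65.
p*(1-p) = 0.2275.
I(p) = 1/0.2275 = 4.3956

4.3956


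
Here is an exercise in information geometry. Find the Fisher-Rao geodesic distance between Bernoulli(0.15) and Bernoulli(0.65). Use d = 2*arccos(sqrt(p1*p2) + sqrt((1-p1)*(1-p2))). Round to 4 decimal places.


Geodesic distance on Bernoulli manifold:
d(p1,p2) = 2*arccos(sqrt(p1*p2) + sqrt((1-p1)*(1-p2))).
sqrt(p1*p2) = sqrt(0.15*0.65) = 0.31225.
sqrt((1-p1)*(1-p2)) = sqrt(0.85*0.35) = 0.545436.
arg = 0.31225 + 0.545436 = 0.857686.
d = 2*arccos(0.857686) = 1.0801

1.0801


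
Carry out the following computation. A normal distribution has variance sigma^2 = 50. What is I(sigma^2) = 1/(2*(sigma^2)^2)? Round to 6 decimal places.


Fisher information for variance: I(sigma^2) = 1/(2*sigma^4).
sigma^2 = 50, so sigma^4 = 2500.
I = 1/(2*2500) = 1/5000 = 0.000200

0.000200


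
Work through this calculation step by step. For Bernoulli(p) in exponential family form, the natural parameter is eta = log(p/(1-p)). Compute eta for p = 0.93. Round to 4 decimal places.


Natural parameter for Bernoulli: eta = log(p/(1-p)).
p = 0.93, 1-p = 0.07.
p/(1-p) = 13.285714.
eta = log(13.285714) = 2.5867

2.5867


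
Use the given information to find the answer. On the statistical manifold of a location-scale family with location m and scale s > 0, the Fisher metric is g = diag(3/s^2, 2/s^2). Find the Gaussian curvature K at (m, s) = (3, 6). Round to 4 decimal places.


The metric has the form g = (A dm^2 + B ds^2)/s^2 with A = 3, B = 2.
Substitute u = sqrt(A/B)*m: g = B*(du^2 + ds^2)/s^2, i.e. B times the
Poincare upper half-plane metric, which has constant Gaussian curvature -1.
Scaling a 2D metric by a constant c divides the Gaussian curvature by c,
so K = -1/B = -1/(2) = -0.5000 everywhere (the point (m, s) = (3, 6) is irrelevant:
the curvature is constant).
The requested Gaussian curvature is K = -0.5000.

-0.5000


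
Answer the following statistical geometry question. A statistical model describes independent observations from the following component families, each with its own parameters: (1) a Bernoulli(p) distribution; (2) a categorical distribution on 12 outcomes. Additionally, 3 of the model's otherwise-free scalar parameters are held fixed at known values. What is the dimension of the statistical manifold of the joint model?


The dimension of a statistical manifold equals the number of free
(independent) real parameters of the model. For a product of independent
blocks the parameter counts add.
- Bernoulli (p): 1.
- categorical on 12 outcomes (probabilities sum to 1): 12-1 = 11.
Total = 1 + 11 = 12.
3 parameter(s) fixed at known values: 12 - 3 = 9.
Dimension = 9

9


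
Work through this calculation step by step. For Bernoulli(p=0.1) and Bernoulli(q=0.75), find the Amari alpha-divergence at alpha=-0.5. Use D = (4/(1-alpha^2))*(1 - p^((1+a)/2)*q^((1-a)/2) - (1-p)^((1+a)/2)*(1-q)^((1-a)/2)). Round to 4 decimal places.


Amari alpha-divergence:
D = (4/(1-alpha^2))*(1 - p^((1+a)/2)*q^((1-a)/2) - (1-p)^((1+a)/2)*(1-q)^((1-a)/2)).
alpha = -0.5, p = 0.1, q = 0.75.
e1 = (1+alpha)/2 = 0.25, e2 = (1-alpha)/2 = 0.75.
t1 = p^e1 * q^e2 = 0.1^0.25 * 0.75^0.75 = 0.453206.
t2 = (1-p)^e1 * (1-q)^e2 = 0.9^0.25 * 0.25^0.75 = 0.344362.
4/(1-alpha^2) = 5.333333.
D = 5.333333*(1 - 0.453206 - 0.344362) = 1.0796

1.0796


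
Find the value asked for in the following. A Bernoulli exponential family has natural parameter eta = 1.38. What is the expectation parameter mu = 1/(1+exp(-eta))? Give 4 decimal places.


Dual coordinate (expectation parameter) for Bernoulli:
mu = 1/(1+exp(-eta)).
eta = 1.38.
exp(-eta) = exp(-1.38) = 0.251579.
mu = 1/(1+0.251579) = 0.7990

0.7990


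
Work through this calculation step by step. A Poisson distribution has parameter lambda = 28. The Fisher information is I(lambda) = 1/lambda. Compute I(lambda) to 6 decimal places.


Fisher information for Poisson: I(lambda) = 1/lambda.
lambda = 28.
I(lambda) = 1/28 = 0.035714

0.035714


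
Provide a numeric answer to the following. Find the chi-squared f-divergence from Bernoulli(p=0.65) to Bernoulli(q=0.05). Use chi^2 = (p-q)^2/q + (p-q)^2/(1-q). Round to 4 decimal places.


Chi-squared divergence between Bernoulli distributions:
chi^2 = (p-q)^2/q + (p-q)^2/(1-q).
p = 0.65, q = 0.05, p-q = 0.6.
(p-q)^2 = 0.36.
term1 = 0.36/0.05 = 7.2.
term2 = 0.36/0.95 = 0.378947.
chi^2 = 7.2 + 0.378947 = 7.5789

7.5789


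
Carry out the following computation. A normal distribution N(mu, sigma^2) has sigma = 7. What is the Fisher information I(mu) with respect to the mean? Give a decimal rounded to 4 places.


The Fisher information for the mean of a normal distribution is I(mu) = 1/sigma^2.
sigma = 7, so sigma^2 = 49.
I(mu) = 1/49 = 0.0204

0.0204


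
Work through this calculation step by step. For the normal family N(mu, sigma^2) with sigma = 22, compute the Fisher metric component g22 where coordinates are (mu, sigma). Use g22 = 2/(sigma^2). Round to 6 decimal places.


For the 2-parameter normal family, the Fisher metric has:
  g11 = 1/sigma^2, g22 = 2/sigma^2.
sigma = 22, sigma^2 = 484.
g22 = 0.004132

0.004132


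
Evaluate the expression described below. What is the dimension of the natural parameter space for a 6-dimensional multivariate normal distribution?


Exponential family dimension calculation:
For 6-dim MVN: mean has 6 params, covariance has 6*7/2 = 21 unique entries.
Total dim = 6 + 21 = 27.

27


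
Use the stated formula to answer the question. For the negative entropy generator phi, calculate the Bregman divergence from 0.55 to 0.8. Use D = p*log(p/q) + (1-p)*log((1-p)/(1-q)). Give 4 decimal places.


Bregman divergence with negative entropy generator:
D = p*log(p/q) + (1-p)*log((1-p)/(1-q)).
p = 0.55, q = 0.8.
p*log(p/q) = 0.55*log(0.55/0.8) = -0.206081.
(1-p)*log((1-p)/(1-q)) = 0.45*log(0.45/0.2) = 0.364919.
D = -0.206081 + 0.364919 = 0.1588

0.1588


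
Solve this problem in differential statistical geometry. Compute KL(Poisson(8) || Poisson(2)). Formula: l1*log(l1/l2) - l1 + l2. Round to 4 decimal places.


KL divergence for Poisson:
KL = l1*log(l1/l2) - l1 + l2.
l1 = 8, l2 = 2.
log(8/2) = 1.386294.
l1*log(l1/l2) = 8 * 1.386294 = 11.090355.
KL = 11.090355 - 8 + 2 = 5.0904

5.0904


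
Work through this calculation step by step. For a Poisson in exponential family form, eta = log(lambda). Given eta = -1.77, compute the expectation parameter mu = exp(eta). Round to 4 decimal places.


Expectation parameter for Poisson exponential family:
mu = exp(eta).
eta = -1.77.
mu = exp(-1.77) = 0.1703

0.1703


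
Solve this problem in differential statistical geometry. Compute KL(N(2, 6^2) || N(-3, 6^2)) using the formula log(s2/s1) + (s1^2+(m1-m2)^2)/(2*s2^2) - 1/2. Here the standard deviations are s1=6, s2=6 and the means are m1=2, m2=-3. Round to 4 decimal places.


KL divergence between normal distributions:
KL = log(s2/s1) + (s1^2 + (m1-m2)^2)/(2*s2^2) - 1/2.
log(6/6) = 0.0.
(6^2 + (2--3)^2)/(2*6^2) = (36 + 25)/72 = 0.847222.
KL = 0.0 + 0.847222 - 0.5 = 0.3472

0.3472


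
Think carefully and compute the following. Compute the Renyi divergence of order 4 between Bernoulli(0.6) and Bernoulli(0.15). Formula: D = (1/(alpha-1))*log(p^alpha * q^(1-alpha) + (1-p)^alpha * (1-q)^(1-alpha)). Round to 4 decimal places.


Renyi divergence of order alpha between Bernoulli distributions:
D = (1/(alpha-1))*log(p^alpha * q^(1-alpha) + (1-p)^alpha * (1-q)^(1-alpha)).
alpha = 4, p = 0.6, q = 0.15.
p^alpha * q^(1-alpha) = 0.6^4 * 0.15^-3 = 38.4.
(1-p)^alpha * (1-q)^(1-alpha) = 0.4^4 * 0.85^-3 = 0.041685.
sum = 38.4 + 0.041685 = 38.441685.
D = (1/3)*log(38.441685) = 1.2164

1.2164


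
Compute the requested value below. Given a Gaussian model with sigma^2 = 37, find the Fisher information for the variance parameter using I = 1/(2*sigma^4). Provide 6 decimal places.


Fisher information for variance: I(sigma^2) = 1/(2*sigma^4).
sigma^2 = 37, so sigma^4 = 1369.
I = 1/(2*1369) = 1/2738 = 0.000365

0.000365


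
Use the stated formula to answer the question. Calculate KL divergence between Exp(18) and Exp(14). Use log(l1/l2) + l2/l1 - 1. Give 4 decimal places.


KL divergence for exponential family:
KL = log(l1/l2) + l2/l1 - 1.
log(18/14) = 0.251314.
14/18 = 0.777778.
KL = 0.251314 + 0.777778 - 1 = 0.0291

0.0291


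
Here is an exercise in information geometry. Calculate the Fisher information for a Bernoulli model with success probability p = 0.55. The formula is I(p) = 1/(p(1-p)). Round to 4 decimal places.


For Bernoulli(p), Fisher information is I(p) = 1/(p*(1-p)).
p = 0.55, 1-p = 0.45.
p*(1-p) = 0.2475.
I(p) = 1/0.2475 = 4.0404

4.0404


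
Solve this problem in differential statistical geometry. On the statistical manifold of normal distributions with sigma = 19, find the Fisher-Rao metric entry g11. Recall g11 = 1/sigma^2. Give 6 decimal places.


For the 2-parameter normal family, the Fisher metric has:
  g11 = 1/sigma^2, g22 = 2/sigma^2.
sigma = 19, sigma^2 = 361.
g11 = 0.002770

0.002770


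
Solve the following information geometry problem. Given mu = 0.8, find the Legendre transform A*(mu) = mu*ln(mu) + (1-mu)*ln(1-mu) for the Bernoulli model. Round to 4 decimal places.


Legendre transform for Bernoulli:
A*(mu) = mu*log(mu) + (1-mu)*log(1-mu).
mu = 0.8, 1-mu = 0.2.
mu*log(mu) = 0.8*log(0.8) = -0.178515.
(1-mu)*log(1-mu) = 0.2*log(0.2) = -0.321888.
A* = -0.178515 + -0.321888 = -0.5004

-0.5004


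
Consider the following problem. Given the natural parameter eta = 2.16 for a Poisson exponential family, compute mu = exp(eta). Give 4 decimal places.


Expectation parameter for Poisson exponential family:
mu = exp(eta).
eta = 2.16.
mu = exp(2.16) = 8.6711

8.6711


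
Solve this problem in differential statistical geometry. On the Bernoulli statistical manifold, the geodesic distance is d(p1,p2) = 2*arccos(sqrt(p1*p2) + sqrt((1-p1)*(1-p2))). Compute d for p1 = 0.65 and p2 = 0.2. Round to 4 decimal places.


Geodesic distance on Bernoulli manifold:
d(p1,p2) = 2*arccos(sqrt(p1*p2) + sqrt((1-p1)*(1-p2))).
sqrt(p1*p2) = sqrt(0.65*0.2) = 0.360555.
sqrt((1-p1)*(1-p2)) = sqrt(0.35*0.8) = 0.52915.
arg = 0.360555 + 0.52915 = 0.889705.
d = 2*arccos(0.889705) = 0.9482

0.9482


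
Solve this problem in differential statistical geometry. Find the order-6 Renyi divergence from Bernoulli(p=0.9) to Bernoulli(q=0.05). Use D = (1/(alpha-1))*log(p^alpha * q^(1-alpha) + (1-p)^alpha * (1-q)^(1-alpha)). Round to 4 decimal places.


Renyi divergence of order alpha between Bernoulli distributions:
D = (1/(alpha-1))*log(p^alpha * q^(1-alpha) + (1-p)^alpha * (1-q)^(1-alpha)).
alpha = 6, p = 0.9, q = 0.05.
p^alpha * q^(1-alpha) = 0.9^6 * 0.05^-5 = 1700611.2.
(1-p)^alpha * (1-q)^(1-alpha) = 0.1^6 * 0.95^-5 = 1e-06.
sum = 1700611.2 + 1e-06 = 1700611.200001.
D = (1/5)*log(1700611.200001) = 2.8693

2.8693


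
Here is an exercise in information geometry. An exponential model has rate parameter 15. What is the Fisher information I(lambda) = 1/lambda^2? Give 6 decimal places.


Fisher information for exponential: I(lambda) = 1/lambda^2.
lambda = 15, lambda^2 = 225.
I = 1/225 = 0.004444

0.004444


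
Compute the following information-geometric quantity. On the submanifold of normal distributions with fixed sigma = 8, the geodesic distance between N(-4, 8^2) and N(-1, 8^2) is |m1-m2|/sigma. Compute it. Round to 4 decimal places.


On the fixed-variance normal subfamily, geodesic distance = |m1-m2|/sigma.
|-4 - -1| = 3.
sigma = 8.
d = 3/8 = 0.3750

0.3750


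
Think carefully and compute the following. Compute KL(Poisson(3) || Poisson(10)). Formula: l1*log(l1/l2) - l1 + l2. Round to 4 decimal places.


KL divergence for Poisson:
KL = l1*log(l1/l2) - l1 + l2.
l1 = 3, l2 = 10.
log(3/10) = -1.203973.
l1*log(l1/l2) = 3 * -1.203973 = -3.611918.
KL = -3.611918 - 3 + 10 = 3.3881

3.3881


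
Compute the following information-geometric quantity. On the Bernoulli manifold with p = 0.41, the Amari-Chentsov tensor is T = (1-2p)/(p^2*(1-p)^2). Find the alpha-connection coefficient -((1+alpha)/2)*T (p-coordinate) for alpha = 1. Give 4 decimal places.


Skewness (Amari-Chentsov) tensor: T = (1-2p)/(p^2*(1-p)^2).
p = 0.41, 1-2p = 0.18, p^2 = 0.1681, (1-p)^2 = 0.3481.
T = 0.18/(0.1681 * 0.3481) = 3.076102.
In the p-coordinate, Gamma^(alpha) = Gamma^(0) - (alpha/2)*T with Gamma^(0) = (1/2)*g'(p) = -T/2,
so Gamma^(alpha) = -((1+alpha)/2)*T.
alpha = 1, -(1+alpha)/2 = -1.0.
Gamma = -1.0 * 3.076102 = -3.0761

-3.0761


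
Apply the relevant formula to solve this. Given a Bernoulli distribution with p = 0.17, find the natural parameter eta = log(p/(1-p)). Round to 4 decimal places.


Natural parameter for Bernoulli: eta = log(p/(1-p)).
p = 0.17, 1-p = 0.83.
p/(1-p) = 0.204819.
eta = log(0.204819) = -1.5856

-1.5856


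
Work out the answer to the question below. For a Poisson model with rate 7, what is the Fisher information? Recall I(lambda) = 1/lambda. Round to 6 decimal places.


Fisher information for Poisson: I(lambda) = 1/lambda.
lambda = 7.
I(lambda) = 1/7 = 0.142857

0.142857


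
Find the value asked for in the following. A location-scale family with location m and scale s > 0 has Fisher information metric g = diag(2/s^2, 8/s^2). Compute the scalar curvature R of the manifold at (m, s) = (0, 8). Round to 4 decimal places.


The metric has the form g = (A dm^2 + B ds^2)/s^2 with A = 2, B = 8.
Substitute u = sqrt(A/B)*m: g = B*(du^2 + ds^2)/s^2, i.e. B times the
Poincare upper half-plane metric, which has constant Gaussian curvature -1.
Scaling a 2D metric by a constant c divides the Gaussian curvature by c,
so K = -1/B = -1/(8) = -0.1250 everywhere (the point (m, s) = (0, 8) is irrelevant:
the curvature is constant).
Scalar curvature in dimension 2: R = 2K = -2/(8) = -0.2500.

-0.2500


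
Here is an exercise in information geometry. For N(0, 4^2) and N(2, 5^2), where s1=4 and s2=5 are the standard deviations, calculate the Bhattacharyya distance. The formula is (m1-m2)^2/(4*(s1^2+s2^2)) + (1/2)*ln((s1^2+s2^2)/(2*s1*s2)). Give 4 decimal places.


Bhattacharyya distance between two Gaussians:
DB = (m1-m2)^2/(4*(s1^2+s2^2)) + (1/2)*ln((s1^2+s2^2)/(2*s1*s2)).
(m1-m2)^2 = (-2)^2 = 4.
s1^2+s2^2 = 16 + 25 = 41.
term1 = 4/164 = 0.02439.
term2 = 0.5*ln(41/40.0) = 0.012346.
DB = 0.02439 + 0.012346 = 0.0367

0.0367


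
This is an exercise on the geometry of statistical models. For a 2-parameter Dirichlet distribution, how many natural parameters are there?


Exponential family dimension calculation:
Dirichlet with 2 components has 2 natural parameters.

2


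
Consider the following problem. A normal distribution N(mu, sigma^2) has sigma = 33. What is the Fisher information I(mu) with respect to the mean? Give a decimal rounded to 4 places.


The Fisher information for the mean of a normal distribution is I(mu) = 1/sigma^2.
sigma = 33, so sigma^2 = 1089.
I(mu) = 1/1089 = 0.0009

0.0009
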